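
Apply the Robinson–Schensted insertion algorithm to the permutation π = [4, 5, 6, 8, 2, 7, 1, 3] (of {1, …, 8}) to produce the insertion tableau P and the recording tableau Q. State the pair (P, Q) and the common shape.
P = [1, 3, 6, 7] / [2, 5] / [4, 8];  Q = [1, 2, 3, 4] / [5, 6] / [7, 8];  common shape = (4, 2, 2)

Row-insert the values π_1, π_2, … into P one at a time, bumping the leftmost entry strictly greater than the inserted value down to the next row. The recording tableau Q records, in position (i, j), the step at which that cell was added to P.
  Insert 4 (step 1): P = [4];  Q = [1]
  Insert 5 (step 2): P = [4, 5];  Q = [1, 2]
  Insert 6 (step 3): P = [4, 5, 6];  Q = [1, 2, 3]
  Insert 8 (step 4): P = [4, 5, 6, 8];  Q = [1, 2, 3, 4]
  Insert 2 (step 5): P = [2, 5, 6, 8] / [4];  Q = [1, 2, 3, 4] / [5]
  Insert 7 (step 6): P = [2, 5, 6, 7] / [4, 8];  Q = [1, 2, 3, 4] / [5, 6]
  Insert 1 (step 7): P = [1, 5, 6, 7] / [2, 8] / [4];  Q = [1, 2, 3, 4] / [5, 6] / [7]
  Insert 3 (step 8): P = [1, 3, 6, 7] / [2, 5] / [4, 8];  Q = [1, 2, 3, 4] / [5, 6] / [7, 8]
Final shape: (4, 2, 2).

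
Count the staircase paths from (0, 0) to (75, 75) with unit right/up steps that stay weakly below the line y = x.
C_75 = 1221395654430378811828760722007962130791020

These NE paths below the diagonal are counted by the Catalan number C_n = (1/(n + 1)) · C(2n, n). For n = 75: C_75 = (1/76) · C(150, 75) = 92826069736708789698985814872605121940117520/76 = 1221395654430378811828760722007962130791020.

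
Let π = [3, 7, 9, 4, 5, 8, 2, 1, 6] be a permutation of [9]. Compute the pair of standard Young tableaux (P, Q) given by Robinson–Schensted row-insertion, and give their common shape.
P = [1, 4, 5, 6] / [2, 8] / [3, 9] / [7];  Q = [1, 2, 3, 6] / [4, 5] / [7, 9] / [8];  common shape = (4, 2, 2, 1)

Row-insert the values π_1, π_2, … into P one at a time, bumping the leftmost entry strictly greater than the inserted value down to the next row. The recording tableau Q records, in position (i, j), the step at which that cell was added to P.
  Insert 3 (step 1): P = [3];  Q = [1]
  Insert 7 (step 2): P = [3, 7];  Q = [1, 2]
  Insert 9 (step 3): P = [3, 7, 9];  Q = [1, 2, 3]
  Insert 4 (step 4): P = [3, 4, 9] / [7];  Q = [1, 2, 3] / [4]
  Insert 5 (step 5): P = [3, 4, 5] / [7, 9];  Q = [1, 2, 3] / [4, 5]
  Insert 8 (step 6): P = [3, 4, 5, 8] / [7, 9];  Q = [1, 2, 3, 6] / [4, 5]
  Insert 2 (step 7): P = [2, 4, 5, 8] / [3, 9] / [7];  Q = [1, 2, 3, 6] / [4, 5] / [7]
  Insert 1 (step 8): P = [1, 4, 5, 8] / [2, 9] / [3] / [7];  Q = [1, 2, 3, 6] / [4, 5] / [7] / [8]
  Insert 6 (step 9): P = [1, 4, 5, 6] / [2, 8] / [3, 9] / [7];  Q = [1, 2, 3, 6] / [4, 5] / [7, 9] / [8]
Final shape: (4, 2, 2, 1).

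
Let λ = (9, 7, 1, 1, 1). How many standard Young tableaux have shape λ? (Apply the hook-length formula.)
# SYT of shape (9, 7, 1, 1, 1) = 1790712

Hook-length formula: f^λ = n! / Π hook(c), product over all cells c of the Young diagram. For λ = (9, 7, 1, 1, 1), n = 19 boxes. Hook lengths by row (left-to-right, top-to-bottom): [13, 9, 8, 7, 6, 5, 4, 2, 1]; [10, 6, 5, 4, 3, 2, 1]; [3]; [2]; [1]. Product of hooks = 67931136000. So f^λ = 19! / 67931136000 = 121645100408832000 / 67931136000 = 1790712.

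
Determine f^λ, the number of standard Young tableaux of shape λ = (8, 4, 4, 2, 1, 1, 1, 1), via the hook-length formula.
# SYT of shape (8, 4, 4, 2, 1, 1, 1, 1) = 1792502712

Hook-length formula: f^λ = n! / Π hook(c), product over all cells c of the Young diagram. For λ = (8, 4, 4, 2, 1, 1, 1, 1), n = 22 boxes. Hook lengths by row (left-to-right, top-to-bottom): [15, 10, 8, 7, 4, 3, 2, 1]; [10, 5, 3, 2]; [9, 4, 2, 1]; [6, 1]; [4]; [3]; [2]; [1]. Product of hooks = 627056640000. So f^λ = 22! / 627056640000 = 1124000727777607680000 / 627056640000 = 1792502712.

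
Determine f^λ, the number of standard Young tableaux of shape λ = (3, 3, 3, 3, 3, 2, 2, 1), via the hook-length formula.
# SYT of shape (3, 3, 3, 3, 3, 2, 2, 1) = 4157010

Hook-length formula: f^λ = n! / Π hook(c), product over all cells c of the Young diagram. For λ = (3, 3, 3, 3, 3, 2, 2, 1), n = 20 boxes. Hook lengths by row (left-to-right, top-to-bottom): [10, 8, 5]; [9, 7, 4]; [8, 6, 3]; [7, 5, 2]; [6, 4, 1]; [4, 2]; [3, 1]; [1]. Product of hooks = 585252864000. So f^λ = 20! / 585252864000 = 2432902008176640000 / 585252864000 = 4157010.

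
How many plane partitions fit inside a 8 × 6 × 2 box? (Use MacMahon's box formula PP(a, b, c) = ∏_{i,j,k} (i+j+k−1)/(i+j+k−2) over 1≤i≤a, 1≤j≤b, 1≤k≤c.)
PP(8, 6, 2) = 2147145

Evaluate the triple product over i = 1..8, j = 1..6, k = 1..2. The factors are (2/1) · (3/2) · (3/2) · (4/3) · (4/3) · (5/4) · (5/4) · (6/5) · … (96 factors total). The numerators and denominators telescope so the product is an integer; carrying out the multiplication exactly gives PP(8, 6, 2) = 2147145.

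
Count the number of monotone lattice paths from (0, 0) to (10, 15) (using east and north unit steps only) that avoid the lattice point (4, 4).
Number of paths = 2402440

Total paths from (0, 0) to (10, 15): C(25, 10) = 3268760. Paths through (4, 4): (paths (0, 0) → (4, 4)) × (paths (4, 4) → (10, 15)) = C(8, 4) · C(17, 6) = 70 · 12376 = 866320. Avoidance count = 3268760 − 866320 = 2402440.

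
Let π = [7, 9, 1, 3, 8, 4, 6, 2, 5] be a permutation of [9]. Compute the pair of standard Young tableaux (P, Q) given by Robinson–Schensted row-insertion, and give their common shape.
P = [1, 2, 4, 5] / [3, 6] / [7, 8] / [9];  Q = [1, 2, 5, 7] / [3, 4] / [6, 9] / [8];  common shape = (4, 2, 2, 1)

Row-insert the values π_1, π_2, … into P one at a time, bumping the leftmost entry strictly greater than the inserted value down to the next row. The recording tableau Q records, in position (i, j), the step at which that cell was added to P.
  Insert 7 (step 1): P = [7];  Q = [1]
  Insert 9 (step 2): P = [7, 9];  Q = [1, 2]
  Insert 1 (step 3): P = [1, 9] / [7];  Q = [1, 2] / [3]
  Insert 3 (step 4): P = [1, 3] / [7, 9];  Q = [1, 2] / [3, 4]
  Insert 8 (step 5): P = [1, 3, 8] / [7, 9];  Q = [1, 2, 5] / [3, 4]
  Insert 4 (step 6): P = [1, 3, 4] / [7, 8] / [9];  Q = [1, 2, 5] / [3, 4] / [6]
  Insert 6 (step 7): P = [1, 3, 4, 6] / [7, 8] / [9];  Q = [1, 2, 5, 7] / [3, 4] / [6]
  Insert 2 (step 8): P = [1, 2, 4, 6] / [3, 8] / [7] / [9];  Q = [1, 2, 5, 7] / [3, 4] / [6] / [8]
  Insert 5 (step 9): P = [1, 2, 4, 5] / [3, 6] / [7, 8] / [9];  Q = [1, 2, 5, 7] / [3, 4] / [6, 9] / [8]
Final shape: (4, 2, 2, 1).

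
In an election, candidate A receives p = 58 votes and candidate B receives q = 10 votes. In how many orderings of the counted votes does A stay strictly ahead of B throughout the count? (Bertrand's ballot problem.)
Strict-lead orderings = 205236977088

Total orderings of the 68 votes with 58 for A: C(68, 58) = 290752384208. By the Bertrand ballot formula (Cycle Lemma / reflection principle), the number of orderings in which A is strictly ahead of B throughout is (p − q)/(p + q) · C(p + q, p) = (58 − 10)/(58 + 10) · 290752384208 = 205236977088.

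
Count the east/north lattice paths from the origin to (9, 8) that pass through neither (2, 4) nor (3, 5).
Number of paths = 17176

Inclusion–exclusion. Total paths: C(17, 9) = 24310. Through P₁: C(6, 2)·C(11, 7) = 4950. Through P₂: C(8, 3)·C(9, 6) = 4704. Since P₁ is strictly southwest of P₂, a monotone path through both must visit P₁ then P₂; paths through both = C(6, 2)·C(2, 1)·C(9, 6) = 2520. Avoid both = 24310 − 4950 − 4704 + 2520 = 17176.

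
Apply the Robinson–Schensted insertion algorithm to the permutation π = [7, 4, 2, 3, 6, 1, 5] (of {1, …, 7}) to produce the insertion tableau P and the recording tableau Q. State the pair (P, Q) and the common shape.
P = [1, 3, 5] / [2, 6] / [4] / [7];  Q = [1, 4, 5] / [2, 7] / [3] / [6];  common shape = (3, 2, 1, 1)

Row-insert the values π_1, π_2, … into P one at a time, bumping the leftmost entry strictly greater than the inserted value down to the next row. The recording tableau Q records, in position (i, j), the step at which that cell was added to P.
  Insert 7 (step 1): P = [7];  Q = [1]
  Insert 4 (step 2): P = [4] / [7];  Q = [1] / [2]
  Insert 2 (step 3): P = [2] / [4] / [7];  Q = [1] / [2] / [3]
  Insert 3 (step 4): P = [2, 3] / [4] / [7];  Q = [1, 4] / [2] / [3]
  Insert 6 (step 5): P = [2, 3, 6] / [4] / [7];  Q = [1, 4, 5] / [2] / [3]
  Insert 1 (step 6): P = [1, 3, 6] / [2] / [4] / [7];  Q = [1, 4, 5] / [2] / [3] / [6]
  Insert 5 (step 7): P = [1, 3, 5] / [2, 6] / [4] / [7];  Q = [1, 4, 5] / [2, 7] / [3] / [6]
Final shape: (3, 2, 1, 1).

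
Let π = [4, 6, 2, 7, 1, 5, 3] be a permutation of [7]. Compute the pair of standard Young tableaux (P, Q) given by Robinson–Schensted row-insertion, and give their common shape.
P = [1, 3, 7] / [2, 5] / [4, 6];  Q = [1, 2, 4] / [3, 6] / [5, 7];  common shape = (3, 2, 2)

Row-insert the values π_1, π_2, … into P one at a time, bumping the leftmost entry strictly greater than the inserted value down to the next row. The recording tableau Q records, in position (i, j), the step at which that cell was added to P.
  Insert 4 (step 1): P = [4];  Q = [1]
  Insert 6 (step 2): P = [4, 6];  Q = [1, 2]
  Insert 2 (step 3): P = [2, 6] / [4];  Q = [1, 2] / [3]
  Insert 7 (step 4): P = [2, 6, 7] / [4];  Q = [1, 2, 4] / [3]
  Insert 1 (step 5): P = [1, 6, 7] / [2] / [4];  Q = [1, 2, 4] / [3] / [5]
  Insert 5 (step 6): P = [1, 5, 7] / [2, 6] / [4];  Q = [1, 2, 4] / [3, 6] / [5]
  Insert 3 (step 7): P = [1, 3, 7] / [2, 5] / [4, 6];  Q = [1, 2, 4] / [3, 6] / [5, 7]
Final shape: (3, 2, 2).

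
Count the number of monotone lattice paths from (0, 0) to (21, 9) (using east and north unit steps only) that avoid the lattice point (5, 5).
Number of paths = 13086210

Total paths from (0, 0) to (21, 9): C(30, 21) = 14307150. Paths through (5, 5): (paths (0, 0) → (5, 5)) × (paths (5, 5) → (21, 9)) = C(10, 5) · C(20, 16) = 252 · 4845 = 1220940. Avoidance count = 14307150 − 1220940 = 13086210.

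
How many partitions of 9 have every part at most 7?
p(9, parts ≤ 7) = 28

Partitions of 9 with all parts ≤ 7: 7+2, 7+1+1, 6+3, 6+2+1, 6+1+1+1, 5+4, 5+3+1, 5+2+2, 5+2+1+1, 5+1+1+1+1, 4+4+1, 4+3+2, 4+3+1+1, 4+2+2+1, 4+2+1+1+1, 4+1+1+1+1+1, 3+3+3, 3+3+2+1, 3+3+1+1+1, 3+2+2+2, 3+2+2+1+1, 3+2+1+1+1+1, 3+1+1+1+1+1+1, 2+2+2+2+1, 2+2+2+1+1+1, 2+2+1+1+1+1+1, 2+1+1+1+1+1+1+1, 1+1+1+1+1+1+1+1+1. Count = 28.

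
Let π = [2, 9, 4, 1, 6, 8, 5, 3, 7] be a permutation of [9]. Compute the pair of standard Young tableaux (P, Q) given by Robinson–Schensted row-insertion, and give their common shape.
P = [1, 3, 5, 7] / [2, 4, 8] / [6] / [9];  Q = [1, 2, 5, 6] / [3, 7, 9] / [4] / [8];  common shape = (4, 3, 1, 1)

Row-insert the values π_1, π_2, … into P one at a time, bumping the leftmost entry strictly greater than the inserted value down to the next row. The recording tableau Q records, in position (i, j), the step at which that cell was added to P.
  Insert 2 (step 1): P = [2];  Q = [1]
  Insert 9 (step 2): P = [2, 9];  Q = [1, 2]
  Insert 4 (step 3): P = [2, 4] / [9];  Q = [1, 2] / [3]
  Insert 1 (step 4): P = [1, 4] / [2] / [9];  Q = [1, 2] / [3] / [4]
  Insert 6 (step 5): P = [1, 4, 6] / [2] / [9];  Q = [1, 2, 5] / [3] / [4]
  Insert 8 (step 6): P = [1, 4, 6, 8] / [2] / [9];  Q = [1, 2, 5, 6] / [3] / [4]
  Insert 5 (step 7): P = [1, 4, 5, 8] / [2, 6] / [9];  Q = [1, 2, 5, 6] / [3, 7] / [4]
  Insert 3 (step 8): P = [1, 3, 5, 8] / [2, 4] / [6] / [9];  Q = [1, 2, 5, 6] / [3, 7] / [4] / [8]
  Insert 7 (step 9): P = [1, 3, 5, 7] / [2, 4, 8] / [6] / [9];  Q = [1, 2, 5, 6] / [3, 7, 9] / [4] / [8]
Final shape: (4, 3, 1, 1).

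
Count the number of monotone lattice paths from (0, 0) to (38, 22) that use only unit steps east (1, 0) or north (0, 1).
Number of paths = 14154280149473100

A monotone lattice path from (0, 0) to (38, 22) consists of 38 east steps and 22 north steps in some order, so it is determined by which 38 of the 60 steps are east. The count is C(60, 38) = 14154280149473100.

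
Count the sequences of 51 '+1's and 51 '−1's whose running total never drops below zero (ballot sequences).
C_51 = 7684785670514316385230816156

These ballot sequences are counted by the Catalan number C_n = (1/(n + 1)) · C(2n, n). For n = 51: C_51 = (1/52) · C(102, 51) = 399608854866744452032002440112/52 = 7684785670514316385230816156.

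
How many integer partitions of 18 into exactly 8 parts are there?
p(18, 8 parts) = 40

Partitions of n into exactly k parts are in bijection with partitions of n − k into at most k parts (subtract 1 from each part). So p(18, exactly 8) = p(10, parts ≤ 8). Computing via the recurrence p(m, j) = p(m, j−1) + p(m−j, j) gives 40.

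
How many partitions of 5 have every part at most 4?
p(5, parts ≤ 4) = 6

Partitions of 5 with all parts ≤ 4: 4+1, 3+2, 3+1+1, 2+2+1, 2+1+1+1, 1+1+1+1+1. Count = 6.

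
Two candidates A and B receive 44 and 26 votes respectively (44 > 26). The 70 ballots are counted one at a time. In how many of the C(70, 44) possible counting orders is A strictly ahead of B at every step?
Strict-lead orderings = 2873168699970809016

Total orderings of the 70 votes with 44 for A: C(70, 44) = 11173433833219812840. By the Bertrand ballot formula (Cycle Lemma / reflection principle), the number of orderings in which A is strictly ahead of B throughout is (p − q)/(p + q) · C(p + q, p) = (44 − 26)/(44 + 26) · 11173433833219812840 = 2873168699970809016.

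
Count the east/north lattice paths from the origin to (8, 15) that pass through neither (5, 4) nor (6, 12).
Number of paths = 270150

Inclusion–exclusion. Total paths: C(23, 8) = 490314. Through P₁: C(9, 5)·C(14, 3) = 45864. Through P₂: C(18, 6)·C(5, 2) = 185640. Since P₁ is strictly southwest of P₂, a monotone path through both must visit P₁ then P₂; paths through both = C(9, 5)·C(9, 1)·C(5, 2) = 11340. Avoid both = 490314 − 45864 − 185640 + 11340 = 270150.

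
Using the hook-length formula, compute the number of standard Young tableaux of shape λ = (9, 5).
# SYT of shape (9, 5) = 1001

Hook-length formula: f^λ = n! / Π hook(c), product over all cells c of the Young diagram. For λ = (9, 5), n = 14 boxes. Hook lengths by row (left-to-right, top-to-bottom): [10, 9, 8, 7, 6, 4, 3, 2, 1]; [5, 4, 3, 2, 1]. Product of hooks = 87091200. So f^λ = 14! / 87091200 = 87178291200 / 87091200 = 1001.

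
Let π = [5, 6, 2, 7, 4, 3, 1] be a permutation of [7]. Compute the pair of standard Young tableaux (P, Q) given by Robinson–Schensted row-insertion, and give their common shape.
P = [1, 3, 7] / [2, 6] / [4] / [5];  Q = [1, 2, 4] / [3, 5] / [6] / [7];  common shape = (3, 2, 1, 1)

Row-insert the values π_1, π_2, … into P one at a time, bumping the leftmost entry strictly greater than the inserted value down to the next row. The recording tableau Q records, in position (i, j), the step at which that cell was added to P.
  Insert 5 (step 1): P = [5];  Q = [1]
  Insert 6 (step 2): P = [5, 6];  Q = [1, 2]
  Insert 2 (step 3): P = [2, 6] / [5];  Q = [1, 2] / [3]
  Insert 7 (step 4): P = [2, 6, 7] / [5];  Q = [1, 2, 4] / [3]
  Insert 4 (step 5): P = [2, 4, 7] / [5, 6];  Q = [1, 2, 4] / [3, 5]
  Insert 3 (step 6): P = [2, 3, 7] / [4, 6] / [5];  Q = [1, 2, 4] / [3, 5] / [6]
  Insert 1 (step 7): P = [1, 3, 7] / [2, 6] / [4] / [5];  Q = [1, 2, 4] / [3, 5] / [6] / [7]
Final shape: (3, 2, 1, 1).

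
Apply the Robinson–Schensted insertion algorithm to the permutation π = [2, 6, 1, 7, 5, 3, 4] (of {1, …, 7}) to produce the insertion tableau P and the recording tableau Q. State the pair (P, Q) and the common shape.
P = [1, 3, 4] / [2, 5, 7] / [6];  Q = [1, 2, 4] / [3, 5, 7] / [6];  common shape = (3, 3, 1)

Row-insert the values π_1, π_2, … into P one at a time, bumping the leftmost entry strictly greater than the inserted value down to the next row. The recording tableau Q records, in position (i, j), the step at which that cell was added to P.
  Insert 2 (step 1): P = [2];  Q = [1]
  Insert 6 (step 2): P = [2, 6];  Q = [1, 2]
  Insert 1 (step 3): P = [1, 6] / [2];  Q = [1, 2] / [3]
  Insert 7 (step 4): P = [1, 6, 7] / [2];  Q = [1, 2, 4] / [3]
  Insert 5 (step 5): P = [1, 5, 7] / [2, 6];  Q = [1, 2, 4] / [3, 5]
  Insert 3 (step 6): P = [1, 3, 7] / [2, 5] / [6];  Q = [1, 2, 4] / [3, 5] / [6]
  Insert 4 (step 7): P = [1, 3, 4] / [2, 5, 7] / [6];  Q = [1, 2, 4] / [3, 5, 7] / [6]
Final shape: (3, 3, 1).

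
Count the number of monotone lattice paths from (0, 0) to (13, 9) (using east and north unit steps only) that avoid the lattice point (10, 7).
Number of paths = 302940

Total paths from (0, 0) to (13, 9): C(22, 13) = 497420. Paths through (10, 7): (paths (0, 0) → (10, 7)) × (paths (10, 7) → (13, 9)) = C(17, 10) · C(5, 3) = 19448 · 10 = 194480. Avoidance count = 497420 − 194480 = 302940.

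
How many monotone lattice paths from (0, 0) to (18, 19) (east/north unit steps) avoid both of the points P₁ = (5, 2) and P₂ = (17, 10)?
Number of paths = 15099765900

Inclusion–exclusion. Total paths: C(37, 18) = 17672631900. Through P₁: C(7, 5)·C(30, 13) = 2514956850. Through P₂: C(27, 17)·C(10, 1) = 84362850. Since P₁ is strictly southwest of P₂, a monotone path through both must visit P₁ then P₂; paths through both = C(7, 5)·C(20, 12)·C(10, 1) = 26453700. Avoid both = 17672631900 − 2514956850 − 84362850 + 26453700 = 15099765900.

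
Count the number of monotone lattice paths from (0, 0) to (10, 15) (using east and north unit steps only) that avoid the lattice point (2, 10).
Number of paths = 3183818

Total paths from (0, 0) to (10, 15): C(25, 10) = 3268760. Paths through (2, 10): (paths (0, 0) → (2, 10)) × (paths (2, 10) → (10, 15)) = C(12, 2) · C(13, 8) = 66 · 1287 = 84942. Avoidance count = 3268760 − 84942 = 3183818.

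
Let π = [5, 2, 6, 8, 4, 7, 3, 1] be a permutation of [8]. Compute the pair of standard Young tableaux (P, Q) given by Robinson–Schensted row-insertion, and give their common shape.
P = [1, 3, 7] / [2, 6, 8] / [4] / [5];  Q = [1, 3, 4] / [2, 5, 6] / [7] / [8];  common shape = (3, 3, 1, 1)

Row-insert the values π_1, π_2, … into P one at a time, bumping the leftmost entry strictly greater than the inserted value down to the next row. The recording tableau Q records, in position (i, j), the step at which that cell was added to P.
  Insert 5 (step 1): P = [5];  Q = [1]
  Insert 2 (step 2): P = [2] / [5];  Q = [1] / [2]
  Insert 6 (step 3): P = [2, 6] / [5];  Q = [1, 3] / [2]
  Insert 8 (step 4): P = [2, 6, 8] / [5];  Q = [1, 3, 4] / [2]
  Insert 4 (step 5): P = [2, 4, 8] / [5, 6];  Q = [1, 3, 4] / [2, 5]
  Insert 7 (step 6): P = [2, 4, 7] / [5, 6, 8];  Q = [1, 3, 4] / [2, 5, 6]
  Insert 3 (step 7): P = [2, 3, 7] / [4, 6, 8] / [5];  Q = [1, 3, 4] / [2, 5, 6] / [7]
  Insert 1 (step 8): P = [1, 3, 7] / [2, 6, 8] / [4] / [5];  Q = [1, 3, 4] / [2, 5, 6] / [7] / [8]
Final shape: (3, 3, 1, 1).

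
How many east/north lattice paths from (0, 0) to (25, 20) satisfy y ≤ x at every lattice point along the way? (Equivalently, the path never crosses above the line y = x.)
Number of paths = 731508653106

By the reflection principle (André's argument), the number of monotone paths to (25, 20) with n ≤ m that never go above y = x is C(45, 25) − C(45, 26) = 3169870830126 − 2438362177020 = 731508653106.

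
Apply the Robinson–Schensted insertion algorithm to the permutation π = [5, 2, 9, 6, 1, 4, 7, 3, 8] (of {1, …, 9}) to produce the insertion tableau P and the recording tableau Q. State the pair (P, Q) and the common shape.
P = [1, 3, 7, 8] / [2, 4] / [5, 6] / [9];  Q = [1, 3, 7, 9] / [2, 4] / [5, 6] / [8];  common shape = (4, 2, 2, 1)

Row-insert the values π_1, π_2, … into P one at a time, bumping the leftmost entry strictly greater than the inserted value down to the next row. The recording tableau Q records, in position (i, j), the step at which that cell was added to P.
  Insert 5 (step 1): P = [5];  Q = [1]
  Insert 2 (step 2): P = [2] / [5];  Q = [1] / [2]
  Insert 9 (step 3): P = [2, 9] / [5];  Q = [1, 3] / [2]
  Insert 6 (step 4): P = [2, 6] / [5, 9];  Q = [1, 3] / [2, 4]
  Insert 1 (step 5): P = [1, 6] / [2, 9] / [5];  Q = [1, 3] / [2, 4] / [5]
  Insert 4 (step 6): P = [1, 4] / [2, 6] / [5, 9];  Q = [1, 3] / [2, 4] / [5, 6]
  Insert 7 (step 7): P = [1, 4, 7] / [2, 6] / [5, 9];  Q = [1, 3, 7] / [2, 4] / [5, 6]
  Insert 3 (step 8): P = [1, 3, 7] / [2, 4] / [5, 6] / [9];  Q = [1, 3, 7] / [2, 4] / [5, 6] / [8]
  Insert 8 (step 9): P = [1, 3, 7, 8] / [2, 4] / [5, 6] / [9];  Q = [1, 3, 7, 9] / [2, 4] / [5, 6] / [8]
Final shape: (4, 2, 2, 1).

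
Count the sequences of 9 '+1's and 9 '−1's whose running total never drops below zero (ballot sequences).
C_9 = 4862

These ballot sequences are counted by the Catalan number C_n = (1/(n + 1)) · C(2n, n). For n = 9: C_9 = (1/10) · C(18, 9) = 48620/10 = 4862.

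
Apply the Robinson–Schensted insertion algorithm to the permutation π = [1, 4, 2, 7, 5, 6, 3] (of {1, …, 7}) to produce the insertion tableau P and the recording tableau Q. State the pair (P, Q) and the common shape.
P = [1, 2, 3, 6] / [4, 5] / [7];  Q = [1, 2, 4, 6] / [3, 5] / [7];  common shape = (4, 2, 1)

Row-insert the values π_1, π_2, … into P one at a time, bumping the leftmost entry strictly greater than the inserted value down to the next row. The recording tableau Q records, in position (i, j), the step at which that cell was added to P.
  Insert 1 (step 1): P = [1];  Q = [1]
  Insert 4 (step 2): P = [1, 4];  Q = [1, 2]
  Insert 2 (step 3): P = [1, 2] / [4];  Q = [1, 2] / [3]
  Insert 7 (step 4): P = [1, 2, 7] / [4];  Q = [1, 2, 4] / [3]
  Insert 5 (step 5): P = [1, 2, 5] / [4, 7];  Q = [1, 2, 4] / [3, 5]
  Insert 6 (step 6): P = [1, 2, 5, 6] / [4, 7];  Q = [1, 2, 4, 6] / [3, 5]
  Insert 3 (step 7): P = [1, 2, 3, 6] / [4, 5] / [7];  Q = [1, 2, 4, 6] / [3, 5] / [7]
Final shape: (4, 2, 1).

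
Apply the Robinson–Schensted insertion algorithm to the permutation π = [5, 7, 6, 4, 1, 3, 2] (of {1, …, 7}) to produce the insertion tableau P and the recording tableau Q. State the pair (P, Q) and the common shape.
P = [1, 2] / [3, 6] / [4] / [5] / [7];  Q = [1, 2] / [3, 6] / [4] / [5] / [7];  common shape = (2, 2, 1, 1, 1)

Row-insert the values π_1, π_2, … into P one at a time, bumping the leftmost entry strictly greater than the inserted value down to the next row. The recording tableau Q records, in position (i, j), the step at which that cell was added to P.
  Insert 5 (step 1): P = [5];  Q = [1]
  Insert 7 (step 2): P = [5, 7];  Q = [1, 2]
  Insert 6 (step 3): P = [5, 6] / [7];  Q = [1, 2] / [3]
  Insert 4 (step 4): P = [4, 6] / [5] / [7];  Q = [1, 2] / [3] / [4]
  Insert 1 (step 5): P = [1, 6] / [4] / [5] / [7];  Q = [1, 2] / [3] / [4] / [5]
  Insert 3 (step 6): P = [1, 3] / [4, 6] / [5] / [7];  Q = [1, 2] / [3, 6] / [4] / [5]
  Insert 2 (step 7): P = [1, 2] / [3, 6] / [4] / [5] / [7];  Q = [1, 2] / [3, 6] / [4] / [5] / [7]
Final shape: (2, 2, 1, 1, 1).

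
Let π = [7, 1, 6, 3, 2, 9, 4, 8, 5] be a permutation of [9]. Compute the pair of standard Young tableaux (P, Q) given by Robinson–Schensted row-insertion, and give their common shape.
P = [1, 2, 4, 5] / [3, 8] / [6, 9] / [7];  Q = [1, 3, 6, 8] / [2, 7] / [4, 9] / [5];  common shape = (4, 2, 2, 1)

Row-insert the values π_1, π_2, … into P one at a time, bumping the leftmost entry strictly greater than the inserted value down to the next row. The recording tableau Q records, in position (i, j), the step at which that cell was added to P.
  Insert 7 (step 1): P = [7];  Q = [1]
  Insert 1 (step 2): P = [1] / [7];  Q = [1] / [2]
  Insert 6 (step 3): P = [1, 6] / [7];  Q = [1, 3] / [2]
  Insert 3 (step 4): P = [1, 3] / [6] / [7];  Q = [1, 3] / [2] / [4]
  Insert 2 (step 5): P = [1, 2] / [3] / [6] / [7];  Q = [1, 3] / [2] / [4] / [5]
  Insert 9 (step 6): P = [1, 2, 9] / [3] / [6] / [7];  Q = [1, 3, 6] / [2] / [4] / [5]
  Insert 4 (step 7): P = [1, 2, 4] / [3, 9] / [6] / [7];  Q = [1, 3, 6] / [2, 7] / [4] / [5]
  Insert 8 (step 8): P = [1, 2, 4, 8] / [3, 9] / [6] / [7];  Q = [1, 3, 6, 8] / [2, 7] / [4] / [5]
  Insert 5 (step 9): P = [1, 2, 4, 5] / [3, 8] / [6, 9] / [7];  Q = [1, 3, 6, 8] / [2, 7] / [4, 9] / [5]
Final shape: (4, 2, 2, 1).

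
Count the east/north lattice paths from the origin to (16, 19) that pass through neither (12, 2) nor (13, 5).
Number of paths = 4053805595

Inclusion–exclusion. Total paths: C(35, 16) = 4059928950. Through P₁: C(14, 12)·C(21, 4) = 544635. Through P₂: C(18, 13)·C(17, 3) = 5826240. Since P₁ is strictly southwest of P₂, a monotone path through both must visit P₁ then P₂; paths through both = C(14, 12)·C(4, 1)·C(17, 3) = 247520. Avoid both = 4059928950 − 544635 − 5826240 + 247520 = 4053805595.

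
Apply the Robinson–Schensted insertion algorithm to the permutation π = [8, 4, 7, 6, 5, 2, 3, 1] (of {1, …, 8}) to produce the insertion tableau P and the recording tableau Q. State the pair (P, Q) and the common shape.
P = [1, 3] / [2, 5] / [4] / [6] / [7] / [8];  Q = [1, 3] / [2, 7] / [4] / [5] / [6] / [8];  common shape = (2, 2, 1, 1, 1, 1)

Row-insert the values π_1, π_2, … into P one at a time, bumping the leftmost entry strictly greater than the inserted value down to the next row. The recording tableau Q records, in position (i, j), the step at which that cell was added to P.
  Insert 8 (step 1): P = [8];  Q = [1]
  Insert 4 (step 2): P = [4] / [8];  Q = [1] / [2]
  Insert 7 (step 3): P = [4, 7] / [8];  Q = [1, 3] / [2]
  Insert 6 (step 4): P = [4, 6] / [7] / [8];  Q = [1, 3] / [2] / [4]
  Insert 5 (step 5): P = [4, 5] / [6] / [7] / [8];  Q = [1, 3] / [2] / [4] / [5]
  Insert 2 (step 6): P = [2, 5] / [4] / [6] / [7] / [8];  Q = [1, 3] / [2] / [4] / [5] / [6]
  Insert 3 (step 7): P = [2, 3] / [4, 5] / [6] / [7] / [8];  Q = [1, 3] / [2, 7] / [4] / [5] / [6]
  Insert 1 (step 8): P = [1, 3] / [2, 5] / [4] / [6] / [7] / [8];  Q = [1, 3] / [2, 7] / [4] / [5] / [6] / [8]
Final shape: (2, 2, 1, 1, 1, 1).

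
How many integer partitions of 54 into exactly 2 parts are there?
p(54, 2 parts) = 27

Partitions of n into exactly k parts are in bijection with partitions of n − k into at most k parts (subtract 1 from each part). So p(54, exactly 2) = p(52, parts ≤ 2). Computing via the recurrence p(m, j) = p(m, j−1) + p(m−j, j) gives 27.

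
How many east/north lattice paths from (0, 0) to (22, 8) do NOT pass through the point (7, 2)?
Number of paths = 3899421

Total paths from (0, 0) to (22, 8): C(30, 22) = 5852925. Paths through (7, 2): (paths (0, 0) → (7, 2)) × (paths (7, 2) → (22, 8)) = C(9, 7) · C(21, 15) = 36 · 54264 = 1953504. Avoidance count = 5852925 − 1953504 = 3899421.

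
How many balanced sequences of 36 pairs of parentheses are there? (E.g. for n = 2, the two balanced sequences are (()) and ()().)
C_36 = 11959798385860453492

These balanced parentheses are counted by the Catalan number C_n = (1/(n + 1)) · C(2n, n). For n = 36: C_36 = (1/37) · C(72, 36) = 442512540276836779204/37 = 11959798385860453492.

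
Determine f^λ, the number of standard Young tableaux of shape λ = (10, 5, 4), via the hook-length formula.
# SYT of shape (10, 5, 4) = 1410864

Hook-length formula: f^λ = n! / Π hook(c), product over all cells c of the Young diagram. For λ = (10, 5, 4), n = 19 boxes. Hook lengths by row (left-to-right, top-to-bottom): [12, 11, 10, 9, 7, 5, 4, 3, 2, 1]; [6, 5, 4, 3, 1]; [4, 3, 2, 1]. Product of hooks = 86220288000. So f^λ = 19! / 86220288000 = 121645100408832000 / 86220288000 = 1410864.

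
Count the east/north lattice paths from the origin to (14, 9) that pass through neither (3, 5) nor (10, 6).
Number of paths = 476150

Inclusion–exclusion. Total paths: C(23, 14) = 817190. Through P₁: C(8, 3)·C(15, 11) = 76440. Through P₂: C(16, 10)·C(7, 4) = 280280. Since P₁ is strictly southwest of P₂, a monotone path through both must visit P₁ then P₂; paths through both = C(8, 3)·C(8, 7)·C(7, 4) = 15680. Avoid both = 817190 − 76440 − 280280 + 15680 = 476150.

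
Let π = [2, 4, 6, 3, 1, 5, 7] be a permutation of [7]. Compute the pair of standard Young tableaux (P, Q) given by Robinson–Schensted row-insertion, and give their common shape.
P = [1, 3, 5, 7] / [2, 6] / [4];  Q = [1, 2, 3, 7] / [4, 6] / [5];  common shape = (4, 2, 1)

Row-insert the values π_1, π_2, … into P one at a time, bumping the leftmost entry strictly greater than the inserted value down to the next row. The recording tableau Q records, in position (i, j), the step at which that cell was added to P.
  Insert 2 (step 1): P = [2];  Q = [1]
  Insert 4 (step 2): P = [2, 4];  Q = [1, 2]
  Insert 6 (step 3): P = [2, 4, 6];  Q = [1, 2, 3]
  Insert 3 (step 4): P = [2, 3, 6] / [4];  Q = [1, 2, 3] / [4]
  Insert 1 (step 5): P = [1, 3, 6] / [2] / [4];  Q = [1, 2, 3] / [4] / [5]
  Insert 5 (step 6): P = [1, 3, 5] / [2, 6] / [4];  Q = [1, 2, 3] / [4, 6] / [5]
  Insert 7 (step 7): P = [1, 3, 5, 7] / [2, 6] / [4];  Q = [1, 2, 3, 7] / [4, 6] / [5]
Final shape: (4, 2, 1).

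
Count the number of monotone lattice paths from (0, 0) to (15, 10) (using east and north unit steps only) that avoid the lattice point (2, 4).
Number of paths = 2861780

Total paths from (0, 0) to (15, 10): C(25, 15) = 3268760. Paths through (2, 4): (paths (0, 0) → (2, 4)) × (paths (2, 4) → (15, 10)) = C(6, 2) · C(19, 13) = 15 · 27132 = 406980. Avoidance count = 3268760 − 406980 = 2861780.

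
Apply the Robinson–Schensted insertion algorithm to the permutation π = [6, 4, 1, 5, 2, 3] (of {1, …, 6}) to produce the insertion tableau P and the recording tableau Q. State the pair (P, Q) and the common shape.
P = [1, 2, 3] / [4, 5] / [6];  Q = [1, 4, 6] / [2, 5] / [3];  common shape = (3, 2, 1)

Row-insert the values π_1, π_2, … into P one at a time, bumping the leftmost entry strictly greater than the inserted value down to the next row. The recording tableau Q records, in position (i, j), the step at which that cell was added to P.
  Insert 6 (step 1): P = [6];  Q = [1]
  Insert 4 (step 2): P = [4] / [6];  Q = [1] / [2]
  Insert 1 (step 3): P = [1] / [4] / [6];  Q = [1] / [2] / [3]
  Insert 5 (step 4): P = [1, 5] / [4] / [6];  Q = [1, 4] / [2] / [3]
  Insert 2 (step 5): P = [1, 2] / [4, 5] / [6];  Q = [1, 4] / [2, 5] / [3]
  Insert 3 (step 6): P = [1, 2, 3] / [4, 5] / [6];  Q = [1, 4, 6] / [2, 5] / [3]
Final shape: (3, 2, 1).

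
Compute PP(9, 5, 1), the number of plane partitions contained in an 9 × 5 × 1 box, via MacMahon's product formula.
PP(9, 5, 1) = 2002

Evaluate the triple product over i = 1..9, j = 1..5, k = 1..1. The factors are (2/1) · (3/2) · (4/3) · (5/4) · (6/5) · (3/2) · (4/3) · (5/4) · … (45 factors total). The numerators and denominators telescope so the product is an integer; carrying out the multiplication exactly gives PP(9, 5, 1) = 2002.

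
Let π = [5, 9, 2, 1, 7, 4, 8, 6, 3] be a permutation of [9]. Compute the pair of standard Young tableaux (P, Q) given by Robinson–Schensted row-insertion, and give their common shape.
P = [1, 3, 6] / [2, 4, 8] / [5, 7] / [9];  Q = [1, 2, 7] / [3, 5, 8] / [4, 6] / [9];  common shape = (3, 3, 2, 1)

Row-insert the values π_1, π_2, … into P one at a time, bumping the leftmost entry strictly greater than the inserted value down to the next row. The recording tableau Q records, in position (i, j), the step at which that cell was added to P.
  Insert 5 (step 1): P = [5];  Q = [1]
  Insert 9 (step 2): P = [5, 9];  Q = [1, 2]
  Insert 2 (step 3): P = [2, 9] / [5];  Q = [1, 2] / [3]
  Insert 1 (step 4): P = [1, 9] / [2] / [5];  Q = [1, 2] / [3] / [4]
  Insert 7 (step 5): P = [1, 7] / [2, 9] / [5];  Q = [1, 2] / [3, 5] / [4]
  Insert 4 (step 6): P = [1, 4] / [2, 7] / [5, 9];  Q = [1, 2] / [3, 5] / [4, 6]
  Insert 8 (step 7): P = [1, 4, 8] / [2, 7] / [5, 9];  Q = [1, 2, 7] / [3, 5] / [4, 6]
  Insert 6 (step 8): P = [1, 4, 6] / [2, 7, 8] / [5, 9];  Q = [1, 2, 7] / [3, 5, 8] / [4, 6]
  Insert 3 (step 9): P = [1, 3, 6] / [2, 4, 8] / [5, 7] / [9];  Q = [1, 2, 7] / [3, 5, 8] / [4, 6] / [9]
Final shape: (3, 3, 2, 1).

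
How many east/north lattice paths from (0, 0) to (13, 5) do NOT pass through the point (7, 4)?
Number of paths = 6258

Total paths from (0, 0) to (13, 5): C(18, 13) = 8568. Paths through (7, 4): (paths (0, 0) → (7, 4)) × (paths (7, 4) → (13, 5)) = C(11, 7) · C(7, 6) = 330 · 7 = 2310. Avoidance count = 8568 − 2310 = 6258.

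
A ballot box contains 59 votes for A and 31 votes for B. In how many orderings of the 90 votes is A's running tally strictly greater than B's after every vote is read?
Strict-lead orderings = 405327382498585909557888

Total orderings of the 90 votes with 59 for A: C(90, 59) = 1302838015174026137864640. By the Bertrand ballot formula (Cycle Lemma / reflection principle), the number of orderings in which A is strictly ahead of B throughout is (p − q)/(p + q) · C(p + q, p) = (59 − 31)/(59 + 31) · 1302838015174026137864640 = 405327382498585909557888.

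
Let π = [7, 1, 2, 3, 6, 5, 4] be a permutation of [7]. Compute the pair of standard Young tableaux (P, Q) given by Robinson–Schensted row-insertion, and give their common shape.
P = [1, 2, 3, 4] / [5] / [6] / [7];  Q = [1, 3, 4, 5] / [2] / [6] / [7];  common shape = (4, 1, 1, 1)

Row-insert the values π_1, π_2, … into P one at a time, bumping the leftmost entry strictly greater than the inserted value down to the next row. The recording tableau Q records, in position (i, j), the step at which that cell was added to P.
  Insert 7 (step 1): P = [7];  Q = [1]
  Insert 1 (step 2): P = [1] / [7];  Q = [1] / [2]
  Insert 2 (step 3): P = [1, 2] / [7];  Q = [1, 3] / [2]
  Insert 3 (step 4): P = [1, 2, 3] / [7];  Q = [1, 3, 4] / [2]
  Insert 6 (step 5): P = [1, 2, 3, 6] / [7];  Q = [1, 3, 4, 5] / [2]
  Insert 5 (step 6): P = [1, 2, 3, 5] / [6] / [7];  Q = [1, 3, 4, 5] / [2] / [6]
  Insert 4 (step 7): P = [1, 2, 3, 4] / [5] / [6] / [7];  Q = [1, 3, 4, 5] / [2] / [6] / [7]
Final shape: (4, 1, 1, 1).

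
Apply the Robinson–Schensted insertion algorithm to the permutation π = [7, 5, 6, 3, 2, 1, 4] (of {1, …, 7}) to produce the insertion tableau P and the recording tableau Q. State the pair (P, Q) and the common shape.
P = [1, 4] / [2, 6] / [3] / [5] / [7];  Q = [1, 3] / [2, 7] / [4] / [5] / [6];  common shape = (2, 2, 1, 1, 1)

Row-insert the values π_1, π_2, … into P one at a time, bumping the leftmost entry strictly greater than the inserted value down to the next row. The recording tableau Q records, in position (i, j), the step at which that cell was added to P.
  Insert 7 (step 1): P = [7];  Q = [1]
  Insert 5 (step 2): P = [5] / [7];  Q = [1] / [2]
  Insert 6 (step 3): P = [5, 6] / [7];  Q = [1, 3] / [2]
  Insert 3 (step 4): P = [3, 6] / [5] / [7];  Q = [1, 3] / [2] / [4]
  Insert 2 (step 5): P = [2, 6] / [3] / [5] / [7];  Q = [1, 3] / [2] / [4] / [5]
  Insert 1 (step 6): P = [1, 6] / [2] / [3] / [5] / [7];  Q = [1, 3] / [2] / [4] / [5] / [6]
  Insert 4 (step 7): P = [1, 4] / [2, 6] / [3] / [5] / [7];  Q = [1, 3] / [2, 7] / [4] / [5] / [6]
Final shape: (2, 2, 1, 1, 1).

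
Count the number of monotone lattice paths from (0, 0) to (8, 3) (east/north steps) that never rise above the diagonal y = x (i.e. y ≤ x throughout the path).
Number of paths = 110

By the reflection principle (André's argument), the number of monotone paths to (8, 3) with n ≤ m that never go above y = x is C(11, 8) − C(11, 9) = 165 − 55 = 110.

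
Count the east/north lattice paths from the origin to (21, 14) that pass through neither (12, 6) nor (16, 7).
Number of paths = 1748017656

Inclusion–exclusion. Total paths: C(35, 21) = 2319959400. Through P₁: C(18, 12)·C(17, 9) = 451290840. Through P₂: C(23, 16)·C(12, 5) = 194164344. Since P₁ is strictly southwest of P₂, a monotone path through both must visit P₁ then P₂; paths through both = C(18, 12)·C(5, 4)·C(12, 5) = 73513440. Avoid both = 2319959400 − 451290840 − 194164344 + 73513440 = 1748017656.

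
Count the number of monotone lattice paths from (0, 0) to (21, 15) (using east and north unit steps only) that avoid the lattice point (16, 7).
Number of paths = 5252385501

Total paths from (0, 0) to (21, 15): C(36, 21) = 5567902560. Paths through (16, 7): (paths (0, 0) → (16, 7)) × (paths (16, 7) → (21, 15)) = C(23, 16) · C(13, 5) = 245157 · 1287 = 315517059. Avoidance count = 5567902560 − 315517059 = 5252385501.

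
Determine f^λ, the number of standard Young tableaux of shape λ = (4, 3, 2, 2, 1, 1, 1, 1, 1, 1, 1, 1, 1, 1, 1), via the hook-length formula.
# SYT of shape (4, 3, 2, 2, 1, 1, 1, 1, 1, 1, 1, 1, 1, 1, 1) = 3730650

Hook-length formula: f^λ = n! / Π hook(c), product over all cells c of the Young diagram. For λ = (4, 3, 2, 2, 1, 1, 1, 1, 1, 1, 1, 1, 1, 1, 1), n = 22 boxes. Hook lengths by row (left-to-right, top-to-bottom): [18, 6, 3, 1]; [16, 4, 1]; [14, 2]; [13, 1]; [11]; [10]; [9]; [8]; [7]; [6]; [5]; [4]; [3]; [2]; [1]. Product of hooks = 301288174387200. So f^λ = 22! / 301288174387200 = 1124000727777607680000 / 301288174387200 = 3730650.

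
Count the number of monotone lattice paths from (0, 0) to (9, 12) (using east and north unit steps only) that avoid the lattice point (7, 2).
Number of paths = 291554

Total paths from (0, 0) to (9, 12): C(21, 9) = 293930. Paths through (7, 2): (paths (0, 0) → (7, 2)) × (paths (7, 2) → (9, 12)) = C(9, 7) · C(12, 2) = 36 · 66 = 2376. Avoidance count = 293930 − 2376 = 291554.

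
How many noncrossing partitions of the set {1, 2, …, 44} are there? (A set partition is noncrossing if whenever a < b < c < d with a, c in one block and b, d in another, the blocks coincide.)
C_44 = 583300119592996693088040

These noncrossing partitions are counted by the Catalan number C_n = (1/(n + 1)) · C(2n, n). For n = 44: C_44 = (1/45) · C(88, 44) = 26248505381684851188961800/45 = 583300119592996693088040.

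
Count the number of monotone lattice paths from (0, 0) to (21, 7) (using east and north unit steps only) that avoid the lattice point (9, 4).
Number of paths = 858715

Total paths from (0, 0) to (21, 7): C(28, 21) = 1184040. Paths through (9, 4): (paths (0, 0) → (9, 4)) × (paths (9, 4) → (21, 7)) = C(13, 9) · C(15, 12) = 715 · 455 = 325325. Avoidance count = 1184040 − 325325 = 858715.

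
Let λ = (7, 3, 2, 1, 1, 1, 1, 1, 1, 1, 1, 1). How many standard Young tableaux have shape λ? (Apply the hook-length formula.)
# SYT of shape (7, 3, 2, 1, 1, 1, 1, 1, 1, 1, 1, 1) = 15827000

Hook-length formula: f^λ = n! / Π hook(c), product over all cells c of the Young diagram. For λ = (7, 3, 2, 1, 1, 1, 1, 1, 1, 1, 1, 1), n = 21 boxes. Hook lengths by row (left-to-right, top-to-bottom): [18, 8, 6, 4, 3, 2, 1]; [13, 3, 1]; [11, 1]; [9]; [8]; [7]; [6]; [5]; [4]; [3]; [2]; [1]. Product of hooks = 3228087582720. So f^λ = 21! / 3228087582720 = 51090942171709440000 / 3228087582720 = 15827000.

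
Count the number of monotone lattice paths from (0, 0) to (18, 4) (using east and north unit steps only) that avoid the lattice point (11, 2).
Number of paths = 4507

Total paths from (0, 0) to (18, 4): C(22, 18) = 7315. Paths through (11, 2): (paths (0, 0) → (11, 2)) × (paths (11, 2) → (18, 4)) = C(13, 11) · C(9, 7) = 78 · 36 = 2808. Avoidance count = 7315 − 2808 = 4507.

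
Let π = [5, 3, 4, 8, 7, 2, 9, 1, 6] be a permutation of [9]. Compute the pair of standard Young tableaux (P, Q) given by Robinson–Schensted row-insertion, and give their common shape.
P = [1, 4, 6, 9] / [2, 7] / [3, 8] / [5];  Q = [1, 3, 4, 7] / [2, 5] / [6, 9] / [8];  common shape = (4, 2, 2, 1)

Row-insert the values π_1, π_2, … into P one at a time, bumping the leftmost entry strictly greater than the inserted value down to the next row. The recording tableau Q records, in position (i, j), the step at which that cell was added to P.
  Insert 5 (step 1): P = [5];  Q = [1]
  Insert 3 (step 2): P = [3] / [5];  Q = [1] / [2]
  Insert 4 (step 3): P = [3, 4] / [5];  Q = [1, 3] / [2]
  Insert 8 (step 4): P = [3, 4, 8] / [5];  Q = [1, 3, 4] / [2]
  Insert 7 (step 5): P = [3, 4, 7] / [5, 8];  Q = [1, 3, 4] / [2, 5]
  Insert 2 (step 6): P = [2, 4, 7] / [3, 8] / [5];  Q = [1, 3, 4] / [2, 5] / [6]
  Insert 9 (step 7): P = [2, 4, 7, 9] / [3, 8] / [5];  Q = [1, 3, 4, 7] / [2, 5] / [6]
  Insert 1 (step 8): P = [1, 4, 7, 9] / [2, 8] / [3] / [5];  Q = [1, 3, 4, 7] / [2, 5] / [6] / [8]
  Insert 6 (step 9): P = [1, 4, 6, 9] / [2, 7] / [3, 8] / [5];  Q = [1, 3, 4, 7] / [2, 5] / [6, 9] / [8]
Final shape: (4, 2, 2, 1).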